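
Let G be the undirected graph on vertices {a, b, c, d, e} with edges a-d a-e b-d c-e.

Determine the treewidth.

1

A width-1 tree decomposition is:
Bags: B1 = {b, d}  B2 = {a, d}  B3 = {a, e}  B4 = {c, e}
Tree: B1–B2, B2–B3, B3–B4
Every bag has size at most 2, so the width is 2 − 1 = 1 and tw(G) ≤ 1. G has an edge, so its treewidth is at least 1. Combining the bounds, tw(G) = 1.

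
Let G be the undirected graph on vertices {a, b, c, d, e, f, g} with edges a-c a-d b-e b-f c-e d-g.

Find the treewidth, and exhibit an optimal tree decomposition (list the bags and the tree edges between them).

Treewidth 1.
One optimal decomposition is:
Bags: B1 = {d, g}  B2 = {a, d}  B3 = {a, c}  B4 = {c, e}  B5 = {b, e}  B6 = {b, f}
Tree: B1–B2, B2–B3, B3–B4, B4–B5, B5–B6

Every bag has size at most 2, so the width is 2 − 1 = 1 and tw(G) ≤ 1. G has an edge, so its treewidth is at least 1. The upper and lower bounds meet at 1, so that is the treewidth.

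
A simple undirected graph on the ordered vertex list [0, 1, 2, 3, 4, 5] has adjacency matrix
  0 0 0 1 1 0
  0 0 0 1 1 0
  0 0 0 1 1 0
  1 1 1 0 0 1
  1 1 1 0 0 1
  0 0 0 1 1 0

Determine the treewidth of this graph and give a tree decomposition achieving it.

Each bag holds 3 vertices, so the decomposition has width 2, which upper-bounds the treewidth. The edges 1–4–2–3–1 form a cycle, so G is not a tree and its treewidth is at least 2. Combining the bounds, tw(G) = 2.

Treewidth 2.
Bags: B1 = {1, 3, 4}  B2 = {2, 3, 4}  B3 = {3, 4, 5}  B4 = {0, 3, 4}
Tree: B1–B2, B2–B3, B3–B4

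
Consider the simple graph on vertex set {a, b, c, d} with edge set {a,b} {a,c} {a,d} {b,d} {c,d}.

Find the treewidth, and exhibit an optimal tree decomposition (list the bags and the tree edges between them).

Each bag holds 3 vertices, so the decomposition has width 2, which upper-bounds the treewidth. Conversely, {a, c, d} is a clique of size 3, and the vertices of any clique must share a bag in every tree decomposition; so some bag has ≥ 3 vertices and tw(G) ≥ 2. Hence tw(G) = 2 exactly.

Treewidth 2.
One such decomposition:
Bags: B1 = {a, b, d}  B2 = {a, c, d}
Tree: B1–B2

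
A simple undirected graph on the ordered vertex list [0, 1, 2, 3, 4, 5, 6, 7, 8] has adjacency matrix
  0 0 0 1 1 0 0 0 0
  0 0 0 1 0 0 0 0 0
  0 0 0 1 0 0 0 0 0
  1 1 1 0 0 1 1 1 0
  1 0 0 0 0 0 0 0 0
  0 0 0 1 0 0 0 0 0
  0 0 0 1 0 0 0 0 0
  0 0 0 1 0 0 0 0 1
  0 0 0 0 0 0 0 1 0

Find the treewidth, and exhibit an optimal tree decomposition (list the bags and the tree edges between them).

Treewidth 1.
One optimal decomposition is:
Bags: B1 = {3, 7}  B2 = {2, 3}  B3 = {0, 3}  B4 = {1, 3}  B5 = {3, 6}  B6 = {3, 5}  B7 = {0, 4}  B8 = {7, 8}
Tree: B1–B2, B2–B3, B2–B4, B2–B5, B1–B6, B3–B7, B1–B8

The largest bag has 2 vertices, giving width 1; this decomposition certifies tw(G) ≤ 1. G has an edge, so its treewidth is at least 1. Hence tw(G) = 1 exactly.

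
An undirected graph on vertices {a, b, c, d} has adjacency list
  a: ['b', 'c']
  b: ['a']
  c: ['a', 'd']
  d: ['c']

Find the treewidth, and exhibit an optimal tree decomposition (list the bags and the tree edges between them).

Treewidth 1.
Bags: B1 = {a, b}  B2 = {a, c}  B3 = {c, d}
Tree: B1–B2, B2–B3

Each bag holds 2 vertices, so the decomposition has width 1, which upper-bounds the treewidth. Since G has at least one edge (e.g. b–a), it is not an edgeless graph, so tw(G) ≥ 1. Hence tw(G) = 1 exactly.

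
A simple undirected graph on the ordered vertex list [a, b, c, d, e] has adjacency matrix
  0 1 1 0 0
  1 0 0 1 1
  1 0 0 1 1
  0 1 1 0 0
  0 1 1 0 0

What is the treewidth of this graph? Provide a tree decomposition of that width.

The largest bag has 3 vertices, giving width 2; this decomposition certifies tw(G) ≤ 2. For the lower bound, G contains the cycle b–d–c–a–b, so G is not a forest; only forests have treewidth ≤ 1, hence tw(G) ≥ 2. Hence tw(G) = 2 exactly.

Treewidth 2.
One such decomposition:
Bags: B1 = {b, c, d}  B2 = {a, b, c}  B3 = {b, c, e}
Tree: B1–B2, B2–B3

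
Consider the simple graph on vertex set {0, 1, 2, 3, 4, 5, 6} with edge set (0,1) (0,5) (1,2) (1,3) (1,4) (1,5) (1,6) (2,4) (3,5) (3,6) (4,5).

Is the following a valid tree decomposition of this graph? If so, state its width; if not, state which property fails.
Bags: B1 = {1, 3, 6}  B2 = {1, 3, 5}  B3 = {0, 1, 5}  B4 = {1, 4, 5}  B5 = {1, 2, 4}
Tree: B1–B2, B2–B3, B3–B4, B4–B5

Every vertex of G appears in some bag (union = {0, 1, 2, 3, 4, 5, 6}); every edge is covered by a bag; and for each vertex v the set of bags containing v is connected in the bag tree. The decomposition is therefore valid. The largest bag has 3 vertices, so the width is 2.

Yes; width 2.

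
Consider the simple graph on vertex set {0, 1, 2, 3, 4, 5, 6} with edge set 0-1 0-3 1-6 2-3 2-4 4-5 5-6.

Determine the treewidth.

A width-2 tree decomposition is:
Bags: B1 = {2, 4, 5}  B2 = {2, 3, 5}  B3 = {0, 3, 5}  B4 = {0, 1, 5}  B5 = {1, 5, 6}
Tree: B1–B2, B2–B3, B3–B4, B4–B5
Every bag has size at most 3, so the width is 3 − 1 = 2 and tw(G) ≤ 2. Since 5–4–2–3–0–1–6–5 is a cycle in G, G is not acyclic. Forests are exactly the graphs of treewidth ≤ 1, so tw(G) ≥ 2. The upper and lower bounds meet at 2, so that is the treewidth.

2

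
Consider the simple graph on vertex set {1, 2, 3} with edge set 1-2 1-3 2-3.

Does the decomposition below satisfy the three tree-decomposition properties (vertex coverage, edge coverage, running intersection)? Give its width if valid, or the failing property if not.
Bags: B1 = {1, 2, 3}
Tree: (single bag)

Yes; width 2.

Every vertex of G appears in some bag (union = {1, 2, 3}); every edge is covered by a bag; and for each vertex v the set of bags containing v is connected in the bag tree. The decomposition is therefore valid. The largest bag has 3 vertices, so the width is 2.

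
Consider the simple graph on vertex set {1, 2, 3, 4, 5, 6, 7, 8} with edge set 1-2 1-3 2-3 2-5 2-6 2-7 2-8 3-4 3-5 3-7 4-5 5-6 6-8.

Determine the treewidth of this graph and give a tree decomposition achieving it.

Treewidth 2.
Bags: B1 = {2, 3, 5}  B2 = {2, 5, 6}  B3 = {3, 4, 5}  B4 = {2, 3, 7}  B5 = {2, 6, 8}  B6 = {1, 2, 3}
Tree: B1–B2, B1–B3, B1–B4, B2–B5, B4–B6

Each bag holds 3 vertices, so the decomposition has width 2, which upper-bounds the treewidth. Conversely, {2, 6, 8} is a clique of size 3, and the vertices of any clique must share a bag in every tree decomposition; so some bag has ≥ 3 vertices and tw(G) ≥ 2. Combining the bounds, tw(G) = 2.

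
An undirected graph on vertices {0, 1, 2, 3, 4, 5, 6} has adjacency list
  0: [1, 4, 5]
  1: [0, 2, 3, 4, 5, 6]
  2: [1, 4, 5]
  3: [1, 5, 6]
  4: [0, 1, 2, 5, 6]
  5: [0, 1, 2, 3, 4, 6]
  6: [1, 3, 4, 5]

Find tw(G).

3

A width-3 tree decomposition is:
Bags: B1 = {1, 4, 5, 6}  B2 = {1, 3, 5, 6}  B3 = {0, 1, 4, 5}  B4 = {1, 2, 4, 5}
Tree: B1–B2, B1–B3, B3–B4
Every bag has size at most 4, so the width is 4 − 1 = 3 and tw(G) ≤ 3. Conversely, {1, 3, 5, 6} is a clique of size 4, and the vertices of any clique must share a bag in every tree decomposition; so some bag has ≥ 4 vertices and tw(G) ≥ 3. The upper and lower bounds meet at 3, so that is the treewidth.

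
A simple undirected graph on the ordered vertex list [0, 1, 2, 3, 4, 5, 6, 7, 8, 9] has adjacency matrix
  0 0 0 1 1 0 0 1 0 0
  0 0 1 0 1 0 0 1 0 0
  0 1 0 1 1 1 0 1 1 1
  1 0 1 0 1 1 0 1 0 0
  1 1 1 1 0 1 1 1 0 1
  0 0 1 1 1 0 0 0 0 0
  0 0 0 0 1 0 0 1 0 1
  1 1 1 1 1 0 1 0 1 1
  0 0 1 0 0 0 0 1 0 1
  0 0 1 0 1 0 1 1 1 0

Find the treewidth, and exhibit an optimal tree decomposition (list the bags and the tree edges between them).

The largest bag has 4 vertices, giving width 3; this decomposition certifies tw(G) ≤ 3. For the lower bound, the 4 vertices {2, 7, 8, 9} are pairwise adjacent, and any tree decomposition puts a clique entirely inside one bag — forcing width ≥ 3. The upper and lower bounds meet at 3, so that is the treewidth.

Treewidth 3.
Bags: B1 = {1, 2, 4, 7}  B2 = {2, 4, 7, 9}  B3 = {2, 7, 8, 9}  B4 = {2, 3, 4, 7}  B5 = {2, 3, 4, 5}  B6 = {0, 3, 4, 7}  B7 = {4, 6, 7, 9}
Tree: B1–B2, B2–B3, B1–B4, B4–B5, B4–B6, B2–B7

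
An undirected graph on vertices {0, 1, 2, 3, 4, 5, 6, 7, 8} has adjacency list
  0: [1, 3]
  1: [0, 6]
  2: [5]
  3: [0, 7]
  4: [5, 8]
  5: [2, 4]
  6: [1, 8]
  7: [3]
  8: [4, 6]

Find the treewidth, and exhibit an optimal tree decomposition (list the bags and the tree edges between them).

Each bag holds 2 vertices, so the decomposition has width 1, which upper-bounds the treewidth. G has an edge, so its treewidth is at least 1. The upper and lower bounds meet at 1, so that is the treewidth.

Treewidth 1.
One optimal decomposition is:
Bags: B1 = {2, 5}  B2 = {4, 5}  B3 = {4, 8}  B4 = {6, 8}  B5 = {1, 6}  B6 = {0, 1}  B7 = {0, 3}  B8 = {3, 7}
Tree: B1–B2, B2–B3, B3–B4, B4–B5, B5–B6, B6–B7, B7–B8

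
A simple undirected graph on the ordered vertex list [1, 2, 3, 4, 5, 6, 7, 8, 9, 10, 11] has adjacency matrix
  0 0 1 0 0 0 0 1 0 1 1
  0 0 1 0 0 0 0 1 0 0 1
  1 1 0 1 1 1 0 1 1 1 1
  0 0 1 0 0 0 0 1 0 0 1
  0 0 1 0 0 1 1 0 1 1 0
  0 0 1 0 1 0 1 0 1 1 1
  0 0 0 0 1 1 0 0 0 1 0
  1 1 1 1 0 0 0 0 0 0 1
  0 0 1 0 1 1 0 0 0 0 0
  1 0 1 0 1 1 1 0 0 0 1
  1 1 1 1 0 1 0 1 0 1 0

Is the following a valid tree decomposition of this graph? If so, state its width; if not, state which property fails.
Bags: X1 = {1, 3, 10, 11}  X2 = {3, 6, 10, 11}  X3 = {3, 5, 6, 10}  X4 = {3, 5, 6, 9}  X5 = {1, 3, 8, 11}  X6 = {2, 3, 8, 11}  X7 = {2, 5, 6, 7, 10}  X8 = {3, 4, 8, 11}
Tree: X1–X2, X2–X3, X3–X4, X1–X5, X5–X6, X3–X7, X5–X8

A tree decomposition must satisfy three properties: every vertex lies in some bag; for every edge, both endpoints lie together in some bag; and for every vertex, the bags containing it form a connected subtree. Here bags containing vertex 2 are not connected in the tree, so the decomposition is invalid.

No — bags containing vertex 2 are not connected in the tree.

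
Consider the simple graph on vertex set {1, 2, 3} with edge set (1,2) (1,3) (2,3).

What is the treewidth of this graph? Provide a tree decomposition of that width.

With just one bag of size 3, the width is 3 − 1 = 2, so tw(G) ≤ 2. For the lower bound, the 3 vertices {1, 2, 3} are pairwise adjacent, and any tree decomposition puts a clique entirely inside one bag — forcing width ≥ 2. Hence tw(G) = 2 exactly.

Treewidth 2.
One such decomposition:
Bags: B1 = {1, 2, 3}
Tree: (single bag)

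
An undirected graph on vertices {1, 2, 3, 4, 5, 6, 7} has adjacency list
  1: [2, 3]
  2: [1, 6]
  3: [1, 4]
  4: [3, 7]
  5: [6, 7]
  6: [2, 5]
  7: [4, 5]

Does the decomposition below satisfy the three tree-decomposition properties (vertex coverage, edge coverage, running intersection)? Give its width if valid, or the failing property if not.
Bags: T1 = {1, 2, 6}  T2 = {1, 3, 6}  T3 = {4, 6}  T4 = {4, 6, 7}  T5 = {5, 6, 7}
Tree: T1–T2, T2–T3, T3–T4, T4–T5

No — edge (3,4) lies in no bag.

A tree decomposition must satisfy three properties: every vertex lies in some bag; for every edge, both endpoints lie together in some bag; and for every vertex, the bags containing it form a connected subtree. Here edge (3,4) lies in no bag, so the decomposition is invalid.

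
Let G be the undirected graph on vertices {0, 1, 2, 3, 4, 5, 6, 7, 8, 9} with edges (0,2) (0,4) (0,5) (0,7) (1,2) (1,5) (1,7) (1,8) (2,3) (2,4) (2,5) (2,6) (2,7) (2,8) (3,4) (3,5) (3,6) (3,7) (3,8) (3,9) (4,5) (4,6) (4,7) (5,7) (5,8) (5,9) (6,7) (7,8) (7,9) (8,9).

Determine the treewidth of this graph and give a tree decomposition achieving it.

The largest bag has 5 vertices, giving width 4; this decomposition certifies tw(G) ≤ 4. For the lower bound, the 5 vertices {3, 5, 7, 8, 9} are pairwise adjacent, and any tree decomposition puts a clique entirely inside one bag — forcing width ≥ 4. Hence tw(G) = 4 exactly.

Treewidth 4.
One optimal decomposition is:
Bags: B1 = {2, 3, 4, 5, 7}  B2 = {2, 3, 5, 7, 8}  B3 = {1, 2, 5, 7, 8}  B4 = {2, 3, 4, 6, 7}  B5 = {0, 2, 4, 5, 7}  B6 = {3, 5, 7, 8, 9}
Tree: B1–B2, B2–B3, B1–B4, B1–B5, B2–B6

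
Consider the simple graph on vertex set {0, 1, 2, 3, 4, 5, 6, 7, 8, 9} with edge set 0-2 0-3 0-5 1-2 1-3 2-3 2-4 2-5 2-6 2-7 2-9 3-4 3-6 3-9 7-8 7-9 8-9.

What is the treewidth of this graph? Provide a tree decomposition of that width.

Each bag holds 3 vertices, so the decomposition has width 2, which upper-bounds the treewidth. For the lower bound, the 3 vertices {7, 8, 9} are pairwise adjacent, and any tree decomposition puts a clique entirely inside one bag — forcing width ≥ 2. Combining the bounds, tw(G) = 2.

Treewidth 2.
Bags: B1 = {2, 3, 9}  B2 = {2, 3, 6}  B3 = {1, 2, 3}  B4 = {2, 7, 9}  B5 = {7, 8, 9}  B6 = {2, 3, 4}  B7 = {0, 2, 3}  B8 = {0, 2, 5}
Tree: B1–B2, B1–B3, B1–B4, B4–B5, B3–B6, B1–B7, B7–B8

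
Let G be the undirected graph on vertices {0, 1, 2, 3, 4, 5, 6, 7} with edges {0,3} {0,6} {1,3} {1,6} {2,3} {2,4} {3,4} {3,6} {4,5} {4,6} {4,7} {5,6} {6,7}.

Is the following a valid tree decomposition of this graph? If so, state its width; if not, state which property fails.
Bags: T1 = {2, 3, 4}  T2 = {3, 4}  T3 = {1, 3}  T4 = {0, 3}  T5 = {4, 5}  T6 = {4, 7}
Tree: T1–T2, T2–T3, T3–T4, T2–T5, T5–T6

No — vertex 6 appears in no bag.

A tree decomposition must satisfy three properties: every vertex lies in some bag; for every edge, both endpoints lie together in some bag; and for every vertex, the bags containing it form a connected subtree. Here vertex 6 appears in no bag, so the decomposition is invalid.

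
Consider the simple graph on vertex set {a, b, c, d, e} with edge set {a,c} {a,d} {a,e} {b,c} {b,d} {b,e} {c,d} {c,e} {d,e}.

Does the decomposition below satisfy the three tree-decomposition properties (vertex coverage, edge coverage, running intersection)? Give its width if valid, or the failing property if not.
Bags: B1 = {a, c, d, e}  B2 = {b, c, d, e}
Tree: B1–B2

Yes; width 3.

Vertex coverage: the bags together contain {a, b, c, d, e}, the full vertex set. Edge coverage: each edge of G has both endpoints in at least one bag. Running intersection: for every vertex, the bags containing it form a connected subtree. All three properties hold, so this is a valid tree decomposition of width max|bag| − 1 = 3, and hence tw(G) ≤ 3.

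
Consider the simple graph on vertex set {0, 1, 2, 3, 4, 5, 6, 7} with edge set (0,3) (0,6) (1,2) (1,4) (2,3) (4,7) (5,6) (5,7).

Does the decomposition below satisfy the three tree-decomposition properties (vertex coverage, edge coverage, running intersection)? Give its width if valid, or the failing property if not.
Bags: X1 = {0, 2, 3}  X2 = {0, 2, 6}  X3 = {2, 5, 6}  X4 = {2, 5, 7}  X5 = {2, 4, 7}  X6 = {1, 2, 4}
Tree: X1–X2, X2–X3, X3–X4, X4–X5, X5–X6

Yes; width 2.

Vertex coverage: the bags together contain {0, 1, 2, 3, 4, 5, 6, 7}, the full vertex set. Edge coverage: each edge of G has both endpoints in at least one bag. Running intersection: for every vertex, the bags containing it form a connected subtree. All three properties hold, so this is a valid tree decomposition of width max|bag| − 1 = 2, and hence tw(G) ≤ 2.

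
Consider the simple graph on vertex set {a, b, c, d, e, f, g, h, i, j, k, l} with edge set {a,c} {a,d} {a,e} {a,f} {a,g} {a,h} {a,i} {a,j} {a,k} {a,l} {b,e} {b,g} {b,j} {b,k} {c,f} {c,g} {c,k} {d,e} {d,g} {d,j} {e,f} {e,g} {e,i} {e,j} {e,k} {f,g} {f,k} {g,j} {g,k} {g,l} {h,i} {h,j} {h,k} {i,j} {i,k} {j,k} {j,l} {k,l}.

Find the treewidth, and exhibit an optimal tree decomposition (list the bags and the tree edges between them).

The largest bag has 5 vertices, giving width 4; this decomposition certifies tw(G) ≤ 4. On the other hand G contains the 5-clique {a, d, e, g, j}. A clique must lie in a single bag of any decomposition, so no decomposition can have width below 4. Combining the bounds, tw(G) = 4.

Treewidth 4.
One such decomposition:
Bags: B1 = {a, g, j, k, l}  B2 = {a, e, g, j, k}  B3 = {a, e, i, j, k}  B4 = {b, e, g, j, k}  B5 = {a, e, f, g, k}  B6 = {a, c, f, g, k}  B7 = {a, h, i, j, k}  B8 = {a, d, e, g, j}
Tree: B1–B2, B2–B3, B2–B4, B2–B5, B5–B6, B3–B7, B2–B8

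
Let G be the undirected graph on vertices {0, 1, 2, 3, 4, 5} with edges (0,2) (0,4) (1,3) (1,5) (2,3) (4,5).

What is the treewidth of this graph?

A width-2 tree decomposition is:
Bags: B1 = {1, 4, 5}  B2 = {1, 3, 4}  B3 = {2, 3, 4}  B4 = {0, 2, 4}
Tree: B1–B2, B2–B3, B3–B4
Each bag holds 3 vertices, so the decomposition has width 2, which upper-bounds the treewidth. The edges 4–5–1–3–2–0–4 form a cycle, so G is not a tree and its treewidth is at least 2. The upper and lower bounds meet at 2, so that is the treewidth.

2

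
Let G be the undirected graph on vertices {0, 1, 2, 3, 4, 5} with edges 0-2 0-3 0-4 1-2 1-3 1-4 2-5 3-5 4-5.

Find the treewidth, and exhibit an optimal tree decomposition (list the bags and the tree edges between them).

Treewidth 3.
Bags: B1 = {0, 1, 2, 5}  B2 = {0, 1, 4, 5}  B3 = {0, 1, 3, 5}
Tree: B1–B2, B2–B3

The largest bag has 4 vertices, giving width 3; this decomposition certifies tw(G) ≤ 3. For the lower bound: the 4 vertex sets {2,5}, {0,4}, {1}, {3} are disjoint, each induces a connected subgraph, and every pair is joined by at least one edge of G. Contracting each set to a single vertex therefore yields K_{4} as a minor, and since treewidth is minor-monotone, tw(G) ≥ tw(K_{4}) = 3. Combining the bounds, tw(G) = 3.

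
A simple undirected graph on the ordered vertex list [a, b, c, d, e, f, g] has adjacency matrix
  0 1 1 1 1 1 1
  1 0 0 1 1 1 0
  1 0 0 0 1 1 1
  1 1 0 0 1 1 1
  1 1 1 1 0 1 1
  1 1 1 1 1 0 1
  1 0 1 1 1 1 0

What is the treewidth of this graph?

4

A width-4 tree decomposition is:
Bags: B1 = {a, c, e, f, g}  B2 = {a, d, e, f, g}  B3 = {a, b, d, e, f}
Tree: B1–B2, B2–B3
The largest bag has 5 vertices, giving width 4; this decomposition certifies tw(G) ≤ 4. On the other hand G contains the 5-clique {a, d, e, f, g}. A clique must lie in a single bag of any decomposition, so no decomposition can have width below 4. The upper and lower bounds meet at 4, so that is the treewidth.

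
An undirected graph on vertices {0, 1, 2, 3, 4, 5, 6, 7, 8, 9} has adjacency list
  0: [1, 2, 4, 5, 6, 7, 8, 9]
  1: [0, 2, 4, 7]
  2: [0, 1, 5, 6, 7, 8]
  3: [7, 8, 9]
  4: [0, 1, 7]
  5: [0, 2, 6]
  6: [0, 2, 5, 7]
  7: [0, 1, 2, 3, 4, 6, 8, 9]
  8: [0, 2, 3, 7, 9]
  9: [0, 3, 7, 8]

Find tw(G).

3

A width-3 tree decomposition is:
Bags: B1 = {0, 1, 2, 7}  B2 = {0, 2, 6, 7}  B3 = {0, 2, 7, 8}  B4 = {0, 2, 5, 6}  B5 = {0, 7, 8, 9}  B6 = {0, 1, 4, 7}  B7 = {3, 7, 8, 9}
Tree: B1–B2, B1–B3, B2–B4, B3–B5, B1–B6, B5–B7
The largest bag has 4 vertices, giving width 3; this decomposition certifies tw(G) ≤ 3. Conversely, {0, 2, 5, 6} is a clique of size 4, and the vertices of any clique must share a bag in every tree decomposition; so some bag has ≥ 4 vertices and tw(G) ≥ 3. Hence tw(G) = 3 exactly.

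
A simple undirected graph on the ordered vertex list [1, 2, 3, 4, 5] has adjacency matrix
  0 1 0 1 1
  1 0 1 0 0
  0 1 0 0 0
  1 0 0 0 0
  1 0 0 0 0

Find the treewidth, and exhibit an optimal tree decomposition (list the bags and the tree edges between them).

Treewidth 1.
One such decomposition:
Bags: B1 = {1, 2}  B2 = {2, 3}  B3 = {1, 5}  B4 = {1, 4}
Tree: B1–B2, B1–B3, B1–B4

Each bag holds 2 vertices, so the decomposition has width 1, which upper-bounds the treewidth. G has an edge, so its treewidth is at least 1. Hence tw(G) = 1 exactly.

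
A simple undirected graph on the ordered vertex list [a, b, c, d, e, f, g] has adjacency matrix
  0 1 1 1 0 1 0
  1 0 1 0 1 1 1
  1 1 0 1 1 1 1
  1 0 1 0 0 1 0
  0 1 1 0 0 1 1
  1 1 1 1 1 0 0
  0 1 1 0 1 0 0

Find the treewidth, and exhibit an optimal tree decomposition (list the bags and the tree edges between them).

Treewidth 3.
Bags: B1 = {b, c, e, f}  B2 = {a, b, c, f}  B3 = {a, c, d, f}  B4 = {b, c, e, g}
Tree: B1–B2, B2–B3, B1–B4

Each bag holds 4 vertices, so the decomposition has width 3, which upper-bounds the treewidth. For the lower bound, the 4 vertices {b, c, e, g} are pairwise adjacent, and any tree decomposition puts a clique entirely inside one bag — forcing width ≥ 3. Combining the bounds, tw(G) = 3.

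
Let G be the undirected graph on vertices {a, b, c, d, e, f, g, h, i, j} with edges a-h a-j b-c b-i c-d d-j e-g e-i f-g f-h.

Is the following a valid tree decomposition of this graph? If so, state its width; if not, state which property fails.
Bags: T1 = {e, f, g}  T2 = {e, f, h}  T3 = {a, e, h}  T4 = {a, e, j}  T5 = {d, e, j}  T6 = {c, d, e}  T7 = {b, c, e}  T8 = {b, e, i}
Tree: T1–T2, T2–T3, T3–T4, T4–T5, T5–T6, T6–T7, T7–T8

Yes; width 2.

Vertex coverage: the bags together contain {a, b, c, d, e, f, g, h, i, j}, the full vertex set. Edge coverage: each edge of G has both endpoints in at least one bag. Running intersection: for every vertex, the bags containing it form a connected subtree. All three properties hold, so this is a valid tree decomposition of width max|bag| − 1 = 2, and hence tw(G) ≤ 2.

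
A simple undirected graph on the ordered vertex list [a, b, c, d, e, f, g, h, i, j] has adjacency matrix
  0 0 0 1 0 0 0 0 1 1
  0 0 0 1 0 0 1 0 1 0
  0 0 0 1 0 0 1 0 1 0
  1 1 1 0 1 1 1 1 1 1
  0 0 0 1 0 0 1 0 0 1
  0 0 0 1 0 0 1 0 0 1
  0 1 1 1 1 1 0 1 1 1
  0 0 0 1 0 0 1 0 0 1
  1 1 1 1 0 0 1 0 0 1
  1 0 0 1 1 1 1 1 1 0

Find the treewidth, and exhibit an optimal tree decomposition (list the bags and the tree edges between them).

The largest bag has 4 vertices, giving width 3; this decomposition certifies tw(G) ≤ 3. For the lower bound, the 4 vertices {d, e, g, j} are pairwise adjacent, and any tree decomposition puts a clique entirely inside one bag — forcing width ≥ 3. Therefore the treewidth is 3.

Treewidth 3.
One optimal decomposition is:
Bags: B1 = {d, f, g, j}  B2 = {d, g, i, j}  B3 = {c, d, g, i}  B4 = {b, d, g, i}  B5 = {a, d, i, j}  B6 = {d, g, h, j}  B7 = {d, e, g, j}
Tree: B1–B2, B2–B3, B3–B4, B2–B5, B2–B6, B2–B7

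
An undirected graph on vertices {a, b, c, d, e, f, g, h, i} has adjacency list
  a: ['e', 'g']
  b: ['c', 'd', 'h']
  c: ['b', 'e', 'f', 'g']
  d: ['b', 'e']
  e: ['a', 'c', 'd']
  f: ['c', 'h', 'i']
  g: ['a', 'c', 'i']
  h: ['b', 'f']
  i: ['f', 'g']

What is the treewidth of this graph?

3

A width-3 tree decomposition is:
Bags: B1 = {a, b, d, e}  B2 = {a, b, c, e}  B3 = {a, b, c, g}  B4 = {b, c, g, h}  B5 = {c, f, g, h}  B6 = {f, g, h, i}
Tree: B1–B2, B2–B3, B3–B4, B4–B5, B5–B6
Every bag has size at most 4, so the width is 4 − 1 = 3 and tw(G) ≤ 3. For the lower bound: the 4 vertex sets {a,d,e}, {b}, {c}, {f,g,h,i} are disjoint, each induces a connected subgraph, and every pair is joined by at least one edge of G. Contracting each set to a single vertex therefore yields K_{4} as a minor, and since treewidth is minor-monotone, tw(G) ≥ tw(K_{4}) = 3. Combining the bounds, tw(G) = 3.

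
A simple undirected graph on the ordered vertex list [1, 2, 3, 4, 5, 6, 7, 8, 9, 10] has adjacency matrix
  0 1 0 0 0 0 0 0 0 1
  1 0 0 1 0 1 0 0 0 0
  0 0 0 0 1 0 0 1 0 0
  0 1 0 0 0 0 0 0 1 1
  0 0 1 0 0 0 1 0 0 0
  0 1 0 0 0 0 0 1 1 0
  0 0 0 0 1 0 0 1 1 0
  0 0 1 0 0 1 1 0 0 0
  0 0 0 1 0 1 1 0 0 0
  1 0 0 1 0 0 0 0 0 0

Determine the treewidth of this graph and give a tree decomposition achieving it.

Treewidth 2.
Bags: B1 = {1, 2, 10}  B2 = {2, 4, 10}  B3 = {2, 4, 6}  B4 = {4, 6, 9}  B5 = {6, 8, 9}  B6 = {7, 8, 9}  B7 = {3, 7, 8}  B8 = {3, 5, 7}
Tree: B1–B2, B2–B3, B3–B4, B4–B5, B5–B6, B6–B7, B7–B8

Every bag has size at most 3, so the width is 3 − 1 = 2 and tw(G) ≤ 2. The edges 1–10–4–2–1 form a cycle, so G is not a tree and its treewidth is at least 2. Hence tw(G) = 2 exactly.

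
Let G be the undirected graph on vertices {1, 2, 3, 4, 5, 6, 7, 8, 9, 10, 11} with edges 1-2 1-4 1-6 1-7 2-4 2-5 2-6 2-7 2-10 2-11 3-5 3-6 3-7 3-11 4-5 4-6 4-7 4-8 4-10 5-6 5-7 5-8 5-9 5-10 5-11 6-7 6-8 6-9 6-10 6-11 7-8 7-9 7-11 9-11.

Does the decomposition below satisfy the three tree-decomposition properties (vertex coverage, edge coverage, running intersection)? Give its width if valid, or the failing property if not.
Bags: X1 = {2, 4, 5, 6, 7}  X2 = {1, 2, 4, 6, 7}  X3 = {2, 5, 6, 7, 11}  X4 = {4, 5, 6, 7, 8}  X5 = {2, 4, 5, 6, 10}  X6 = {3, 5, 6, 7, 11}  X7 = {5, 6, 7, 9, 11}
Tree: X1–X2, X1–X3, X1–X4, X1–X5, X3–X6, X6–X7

Yes; width 4.

Vertex coverage: the bags together contain {1, 2, 3, 4, 5, 6, 7, 8, 9, 10, 11}, the full vertex set. Edge coverage: each edge of G has both endpoints in at least one bag. Running intersection: for every vertex, the bags containing it form a connected subtree. All three properties hold, so this is a valid tree decomposition of width max|bag| − 1 = 4, and hence tw(G) ≤ 4.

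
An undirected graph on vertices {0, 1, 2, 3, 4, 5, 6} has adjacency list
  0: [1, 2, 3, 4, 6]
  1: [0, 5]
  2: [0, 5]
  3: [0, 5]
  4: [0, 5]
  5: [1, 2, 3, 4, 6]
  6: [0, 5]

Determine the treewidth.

2

A width-2 tree decomposition is:
Bags: B1 = {0, 1, 5}  B2 = {0, 4, 5}  B3 = {0, 2, 5}  B4 = {0, 5, 6}  B5 = {0, 3, 5}
Tree: B1–B2, B2–B3, B3–B4, B4–B5
Every bag has size at most 3, so the width is 3 − 1 = 2 and tw(G) ≤ 2. For the lower bound, G contains the cycle 5–1–0–4–5, so G is not a forest; only forests have treewidth ≤ 1, hence tw(G) ≥ 2. Hence tw(G) = 2 exactly.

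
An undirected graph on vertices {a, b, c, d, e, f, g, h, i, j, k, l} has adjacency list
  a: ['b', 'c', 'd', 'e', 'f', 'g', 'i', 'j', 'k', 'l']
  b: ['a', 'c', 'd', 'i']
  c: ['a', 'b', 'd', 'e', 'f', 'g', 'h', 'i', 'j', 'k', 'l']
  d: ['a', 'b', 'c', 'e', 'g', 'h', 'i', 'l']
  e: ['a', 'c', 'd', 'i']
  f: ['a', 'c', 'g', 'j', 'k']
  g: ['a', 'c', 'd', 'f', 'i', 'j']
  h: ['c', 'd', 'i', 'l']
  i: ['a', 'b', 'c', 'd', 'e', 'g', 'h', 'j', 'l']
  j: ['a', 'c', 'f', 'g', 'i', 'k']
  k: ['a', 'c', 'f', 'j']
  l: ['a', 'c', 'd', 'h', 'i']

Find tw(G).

A width-4 tree decomposition is:
Bags: B1 = {a, c, d, i, l}  B2 = {a, c, d, g, i}  B3 = {a, c, g, i, j}  B4 = {a, c, f, g, j}  B5 = {a, c, f, j, k}  B6 = {a, c, d, e, i}  B7 = {c, d, h, i, l}  B8 = {a, b, c, d, i}
Tree: B1–B2, B2–B3, B3–B4, B4–B5, B2–B6, B1–B7, B1–B8
Every bag has size at most 5, so the width is 5 − 1 = 4 and tw(G) ≤ 4. On the other hand G contains the 5-clique {c, d, h, i, l}. A clique must lie in a single bag of any decomposition, so no decomposition can have width below 4. Combining the bounds, tw(G) = 4.

4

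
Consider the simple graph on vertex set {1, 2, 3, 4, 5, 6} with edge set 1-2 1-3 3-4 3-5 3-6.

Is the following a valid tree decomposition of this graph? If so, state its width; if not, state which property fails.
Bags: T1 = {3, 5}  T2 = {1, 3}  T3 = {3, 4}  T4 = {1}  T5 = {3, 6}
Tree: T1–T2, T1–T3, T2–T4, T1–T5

No — vertex 2 appears in no bag.

A tree decomposition must satisfy three properties: every vertex lies in some bag; for every edge, both endpoints lie together in some bag; and for every vertex, the bags containing it form a connected subtree. Here vertex 2 appears in no bag, so the decomposition is invalid.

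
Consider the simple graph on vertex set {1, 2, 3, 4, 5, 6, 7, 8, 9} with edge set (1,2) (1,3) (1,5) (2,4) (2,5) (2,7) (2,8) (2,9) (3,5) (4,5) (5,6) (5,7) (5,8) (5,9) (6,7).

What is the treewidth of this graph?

2

A width-2 tree decomposition is:
Bags: B1 = {2, 5, 9}  B2 = {2, 5, 7}  B3 = {1, 2, 5}  B4 = {2, 5, 8}  B5 = {1, 3, 5}  B6 = {5, 6, 7}  B7 = {2, 4, 5}
Tree: B1–B2, B2–B3, B2–B4, B3–B5, B2–B6, B3–B7
The largest bag has 3 vertices, giving width 2; this decomposition certifies tw(G) ≤ 2. On the other hand G contains the 3-clique {1, 2, 5}. A clique must lie in a single bag of any decomposition, so no decomposition can have width below 2. The upper and lower bounds meet at 2, so that is the treewidth.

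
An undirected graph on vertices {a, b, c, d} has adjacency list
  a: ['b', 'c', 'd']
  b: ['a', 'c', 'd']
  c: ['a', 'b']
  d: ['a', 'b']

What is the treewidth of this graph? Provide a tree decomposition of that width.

Every bag has size at most 3, so the width is 3 − 1 = 2 and tw(G) ≤ 2. Conversely, {a, b, d} is a clique of size 3, and the vertices of any clique must share a bag in every tree decomposition; so some bag has ≥ 3 vertices and tw(G) ≥ 2. Hence tw(G) = 2 exactly.

Treewidth 2.
One such decomposition:
Bags: B1 = {a, b, c}  B2 = {a, b, d}
Tree: B1–B2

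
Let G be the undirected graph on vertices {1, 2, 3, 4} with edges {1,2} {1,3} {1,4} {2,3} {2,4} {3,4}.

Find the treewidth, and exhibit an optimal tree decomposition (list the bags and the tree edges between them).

Treewidth 3.
Bags: B1 = {1, 2, 3, 4}
Tree: (single bag)

A single bag containing all 4 vertices is trivially a valid decomposition of width 3. On the other hand G contains the 4-clique {1, 2, 3, 4}. A clique must lie in a single bag of any decomposition, so no decomposition can have width below 3. Hence tw(G) = 3 exactly.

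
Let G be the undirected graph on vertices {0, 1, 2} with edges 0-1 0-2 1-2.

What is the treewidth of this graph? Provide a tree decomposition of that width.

Treewidth 2.
Bags: B1 = {0, 1, 2}
Tree: (single bag)

With just one bag of size 3, the width is 3 − 1 = 2, so tw(G) ≤ 2. For the lower bound, the 3 vertices {0, 1, 2} are pairwise adjacent, and any tree decomposition puts a clique entirely inside one bag — forcing width ≥ 2. The upper and lower bounds meet at 2, so that is the treewidth.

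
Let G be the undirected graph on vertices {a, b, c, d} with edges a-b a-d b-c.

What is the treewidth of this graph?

1

A width-1 tree decomposition is:
Bags: B1 = {a, d}  B2 = {a, b}  B3 = {b, c}
Tree: B1–B2, B2–B3
The largest bag has 2 vertices, giving width 1; this decomposition certifies tw(G) ≤ 1. Any graph with an edge has treewidth ≥ 1, and G has the edge d–a. Combining the bounds, tw(G) = 1.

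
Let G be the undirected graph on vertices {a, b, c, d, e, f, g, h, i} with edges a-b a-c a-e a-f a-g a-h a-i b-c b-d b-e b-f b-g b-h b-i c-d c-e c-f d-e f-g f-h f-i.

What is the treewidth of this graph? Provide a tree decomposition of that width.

Treewidth 3.
Bags: B1 = {a, b, f, h}  B2 = {a, b, c, f}  B3 = {a, b, f, i}  B4 = {a, b, c, e}  B5 = {b, c, d, e}  B6 = {a, b, f, g}
Tree: B1–B2, B1–B3, B2–B4, B4–B5, B1–B6

Every bag has size at most 4, so the width is 4 − 1 = 3 and tw(G) ≤ 3. Conversely, {b, c, d, e} is a clique of size 4, and the vertices of any clique must share a bag in every tree decomposition; so some bag has ≥ 4 vertices and tw(G) ≥ 3. Combining the bounds, tw(G) = 3.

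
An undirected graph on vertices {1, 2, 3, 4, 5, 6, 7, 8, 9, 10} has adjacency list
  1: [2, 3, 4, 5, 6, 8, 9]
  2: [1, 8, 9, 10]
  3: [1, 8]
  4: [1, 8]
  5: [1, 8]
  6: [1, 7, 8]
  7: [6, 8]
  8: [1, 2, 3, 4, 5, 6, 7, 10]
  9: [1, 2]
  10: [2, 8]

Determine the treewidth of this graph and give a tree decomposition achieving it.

Treewidth 2.
One such decomposition:
Bags: B1 = {1, 2, 8}  B2 = {1, 6, 8}  B3 = {1, 2, 9}  B4 = {1, 4, 8}  B5 = {6, 7, 8}  B6 = {1, 3, 8}  B7 = {2, 8, 10}  B8 = {1, 5, 8}
Tree: B1–B2, B1–B3, B2–B4, B2–B5, B2–B6, B1–B7, B2–B8

The largest bag has 3 vertices, giving width 2; this decomposition certifies tw(G) ≤ 2. For the lower bound, the 3 vertices {1, 2, 8} are pairwise adjacent, and any tree decomposition puts a clique entirely inside one bag — forcing width ≥ 2. Therefore the treewidth is 2.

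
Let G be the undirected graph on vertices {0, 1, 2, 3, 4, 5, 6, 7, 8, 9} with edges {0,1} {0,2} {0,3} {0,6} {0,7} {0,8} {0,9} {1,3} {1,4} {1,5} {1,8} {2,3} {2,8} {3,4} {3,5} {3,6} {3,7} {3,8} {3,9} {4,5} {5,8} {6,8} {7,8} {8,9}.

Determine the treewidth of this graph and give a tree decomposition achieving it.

Each bag holds 4 vertices, so the decomposition has width 3, which upper-bounds the treewidth. On the other hand G contains the 4-clique {0, 1, 3, 8}. A clique must lie in a single bag of any decomposition, so no decomposition can have width below 3. Therefore the treewidth is 3.

Treewidth 3.
One such decomposition:
Bags: B1 = {0, 3, 6, 8}  B2 = {0, 3, 7, 8}  B3 = {0, 1, 3, 8}  B4 = {1, 3, 5, 8}  B5 = {1, 3, 4, 5}  B6 = {0, 3, 8, 9}  B7 = {0, 2, 3, 8}
Tree: B1–B2, B2–B3, B3–B4, B4–B5, B3–B6, B1–B7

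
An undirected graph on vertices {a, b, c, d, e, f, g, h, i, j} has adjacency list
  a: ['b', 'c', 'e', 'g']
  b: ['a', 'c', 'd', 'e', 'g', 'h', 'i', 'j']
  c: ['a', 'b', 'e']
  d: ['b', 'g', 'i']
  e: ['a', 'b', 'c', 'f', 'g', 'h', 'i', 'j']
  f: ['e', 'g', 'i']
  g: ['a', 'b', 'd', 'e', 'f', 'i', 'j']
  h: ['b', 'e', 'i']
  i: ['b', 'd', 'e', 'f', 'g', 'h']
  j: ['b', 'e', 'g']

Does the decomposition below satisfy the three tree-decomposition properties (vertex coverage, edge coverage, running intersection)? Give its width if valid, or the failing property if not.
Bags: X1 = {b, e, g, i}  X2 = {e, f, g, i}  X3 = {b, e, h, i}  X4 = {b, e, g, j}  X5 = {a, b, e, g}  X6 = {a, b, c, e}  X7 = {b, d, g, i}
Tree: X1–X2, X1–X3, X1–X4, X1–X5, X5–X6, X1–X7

Every vertex of G appears in some bag (union = {a, b, c, d, e, f, g, h, i, j}); every edge is covered by a bag; and for each vertex v the set of bags containing v is connected in the bag tree. The decomposition is therefore valid. The largest bag has 4 vertices, so the width is 3.

Yes; width 3.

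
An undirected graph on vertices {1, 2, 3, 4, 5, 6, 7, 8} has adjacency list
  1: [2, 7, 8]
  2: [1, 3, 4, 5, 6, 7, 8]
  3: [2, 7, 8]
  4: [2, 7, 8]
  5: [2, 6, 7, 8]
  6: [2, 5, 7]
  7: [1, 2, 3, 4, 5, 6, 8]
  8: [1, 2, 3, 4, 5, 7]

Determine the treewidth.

A width-3 tree decomposition is:
Bags: B1 = {2, 5, 6, 7}  B2 = {2, 5, 7, 8}  B3 = {2, 3, 7, 8}  B4 = {2, 4, 7, 8}  B5 = {1, 2, 7, 8}
Tree: B1–B2, B2–B3, B3–B4, B2–B5
Every bag has size at most 4, so the width is 4 − 1 = 3 and tw(G) ≤ 3. Conversely, {1, 2, 7, 8} is a clique of size 4, and the vertices of any clique must share a bag in every tree decomposition; so some bag has ≥ 4 vertices and tw(G) ≥ 3. Hence tw(G) = 3 exactly.

3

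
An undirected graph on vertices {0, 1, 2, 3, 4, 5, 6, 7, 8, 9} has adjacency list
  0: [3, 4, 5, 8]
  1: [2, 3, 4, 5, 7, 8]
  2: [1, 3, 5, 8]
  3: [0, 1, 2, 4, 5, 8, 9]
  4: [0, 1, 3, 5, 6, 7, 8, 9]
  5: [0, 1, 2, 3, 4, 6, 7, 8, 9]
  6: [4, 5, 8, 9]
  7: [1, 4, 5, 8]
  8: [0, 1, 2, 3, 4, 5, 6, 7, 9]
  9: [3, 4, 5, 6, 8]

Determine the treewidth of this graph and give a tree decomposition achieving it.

Treewidth 4.
Bags: B1 = {1, 3, 4, 5, 8}  B2 = {3, 4, 5, 8, 9}  B3 = {1, 4, 5, 7, 8}  B4 = {0, 3, 4, 5, 8}  B5 = {1, 2, 3, 5, 8}  B6 = {4, 5, 6, 8, 9}
Tree: B1–B2, B1–B3, B1–B4, B1–B5, B2–B6

Each bag holds 5 vertices, so the decomposition has width 4, which upper-bounds the treewidth. For the lower bound, the 5 vertices {1, 2, 3, 5, 8} are pairwise adjacent, and any tree decomposition puts a clique entirely inside one bag — forcing width ≥ 4. Combining the bounds, tw(G) = 4.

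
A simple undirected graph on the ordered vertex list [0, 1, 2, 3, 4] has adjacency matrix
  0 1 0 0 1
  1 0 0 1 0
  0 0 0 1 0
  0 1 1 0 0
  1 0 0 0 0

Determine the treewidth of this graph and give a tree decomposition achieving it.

Every bag has size at most 2, so the width is 2 − 1 = 1 and tw(G) ≤ 1. G has an edge, so its treewidth is at least 1. Combining the bounds, tw(G) = 1.

Treewidth 1.
One such decomposition:
Bags: B1 = {2, 3}  B2 = {1, 3}  B3 = {0, 1}  B4 = {0, 4}
Tree: B1–B2, B2–B3, B3–B4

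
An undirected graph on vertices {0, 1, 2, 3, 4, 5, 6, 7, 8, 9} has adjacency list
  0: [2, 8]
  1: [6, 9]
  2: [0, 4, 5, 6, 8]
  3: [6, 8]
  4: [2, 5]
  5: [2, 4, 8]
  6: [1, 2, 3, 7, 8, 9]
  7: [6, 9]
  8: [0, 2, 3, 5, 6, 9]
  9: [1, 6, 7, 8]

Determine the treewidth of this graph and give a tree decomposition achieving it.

Treewidth 2.
One such decomposition:
Bags: B1 = {2, 6, 8}  B2 = {6, 8, 9}  B3 = {1, 6, 9}  B4 = {2, 5, 8}  B5 = {2, 4, 5}  B6 = {6, 7, 9}  B7 = {0, 2, 8}  B8 = {3, 6, 8}
Tree: B1–B2, B2–B3, B1–B4, B4–B5, B2–B6, B4–B7, B1–B8

Every bag has size at most 3, so the width is 3 − 1 = 2 and tw(G) ≤ 2. On the other hand G contains the 3-clique {0, 2, 8}. A clique must lie in a single bag of any decomposition, so no decomposition can have width below 2. Combining the bounds, tw(G) = 2.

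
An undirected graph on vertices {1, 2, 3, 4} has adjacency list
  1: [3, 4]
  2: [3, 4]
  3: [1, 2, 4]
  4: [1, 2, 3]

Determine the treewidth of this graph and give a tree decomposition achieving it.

Every bag has size at most 3, so the width is 3 − 1 = 2 and tw(G) ≤ 2. For the lower bound, the 3 vertices {1, 3, 4} are pairwise adjacent, and any tree decomposition puts a clique entirely inside one bag — forcing width ≥ 2. Combining the bounds, tw(G) = 2.

Treewidth 2.
One optimal decomposition is:
Bags: B1 = {1, 3, 4}  B2 = {2, 3, 4}
Tree: B1–B2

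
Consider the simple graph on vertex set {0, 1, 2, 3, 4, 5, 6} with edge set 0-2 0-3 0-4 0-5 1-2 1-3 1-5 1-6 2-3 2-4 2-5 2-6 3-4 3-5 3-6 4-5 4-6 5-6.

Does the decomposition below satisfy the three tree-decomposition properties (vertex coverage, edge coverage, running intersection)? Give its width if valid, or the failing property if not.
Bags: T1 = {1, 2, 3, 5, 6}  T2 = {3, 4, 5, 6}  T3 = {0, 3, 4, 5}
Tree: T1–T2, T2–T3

No — edge (2,4) lies in no bag.

A tree decomposition must satisfy three properties: every vertex lies in some bag; for every edge, both endpoints lie together in some bag; and for every vertex, the bags containing it form a connected subtree. Here edge (2,4) lies in no bag, so the decomposition is invalid.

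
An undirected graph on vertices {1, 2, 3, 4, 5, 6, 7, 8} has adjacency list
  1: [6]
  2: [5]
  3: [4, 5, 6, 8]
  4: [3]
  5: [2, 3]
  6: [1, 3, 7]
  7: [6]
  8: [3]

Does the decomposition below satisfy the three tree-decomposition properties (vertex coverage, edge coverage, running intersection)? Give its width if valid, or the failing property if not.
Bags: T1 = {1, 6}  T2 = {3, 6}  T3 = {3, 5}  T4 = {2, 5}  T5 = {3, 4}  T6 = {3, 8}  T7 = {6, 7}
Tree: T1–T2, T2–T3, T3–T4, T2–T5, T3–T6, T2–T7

Yes; width 1.

Vertex coverage: the bags together contain {1, 2, 3, 4, 5, 6, 7, 8}, the full vertex set. Edge coverage: each edge of G has both endpoints in at least one bag. Running intersection: for every vertex, the bags containing it form a connected subtree. All three properties hold, so this is a valid tree decomposition of width max|bag| − 1 = 1, and hence tw(G) ≤ 1.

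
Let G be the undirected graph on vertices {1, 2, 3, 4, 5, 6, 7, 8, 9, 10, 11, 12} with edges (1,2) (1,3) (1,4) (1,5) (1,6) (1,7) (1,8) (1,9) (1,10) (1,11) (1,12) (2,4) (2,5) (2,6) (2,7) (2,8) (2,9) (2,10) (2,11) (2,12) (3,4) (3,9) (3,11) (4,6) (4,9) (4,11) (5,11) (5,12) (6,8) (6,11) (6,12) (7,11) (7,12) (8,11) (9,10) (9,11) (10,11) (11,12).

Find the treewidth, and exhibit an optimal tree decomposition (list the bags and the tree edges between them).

The largest bag has 5 vertices, giving width 4; this decomposition certifies tw(G) ≤ 4. Conversely, {1, 2, 5, 11, 12} is a clique of size 5, and the vertices of any clique must share a bag in every tree decomposition; so some bag has ≥ 5 vertices and tw(G) ≥ 4. Hence tw(G) = 4 exactly.

Treewidth 4.
Bags: B1 = {1, 2, 6, 11, 12}  B2 = {1, 2, 4, 6, 11}  B3 = {1, 2, 4, 9, 11}  B4 = {1, 2, 6, 8, 11}  B5 = {1, 3, 4, 9, 11}  B6 = {1, 2, 5, 11, 12}  B7 = {1, 2, 7, 11, 12}  B8 = {1, 2, 9, 10, 11}
Tree: B1–B2, B2–B3, B2–B4, B3–B5, B1–B6, B1–B7, B3–B8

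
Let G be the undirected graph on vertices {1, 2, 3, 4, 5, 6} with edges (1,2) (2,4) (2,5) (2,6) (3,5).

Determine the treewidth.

1

A width-1 tree decomposition is:
Bags: B1 = {3, 5}  B2 = {2, 5}  B3 = {1, 2}  B4 = {2, 4}  B5 = {2, 6}
Tree: B1–B2, B2–B3, B3–B4, B3–B5
Every bag has size at most 2, so the width is 2 − 1 = 1 and tw(G) ≤ 1. Since G has at least one edge (e.g. 3–5), it is not an edgeless graph, so tw(G) ≥ 1. The upper and lower bounds meet at 1, so that is the treewidth.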